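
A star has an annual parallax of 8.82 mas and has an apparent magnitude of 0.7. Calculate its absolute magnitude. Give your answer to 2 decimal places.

M ≈ -4.57

p = 8.82 mas = 8.82×10^-3″ → d = 1/p = 113.4 pc
5 log₁₀(d/10 pc) = 5 log₁₀(113.4) − 5 = 5.273
M = m − 5 log₁₀(d/10) = 0.7 − 5.273 = -4.573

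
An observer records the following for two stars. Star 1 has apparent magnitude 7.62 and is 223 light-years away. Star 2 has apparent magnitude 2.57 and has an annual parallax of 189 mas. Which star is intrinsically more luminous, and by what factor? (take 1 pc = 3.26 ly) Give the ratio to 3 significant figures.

Star 1 is more luminous, by a factor of 1.60.

Star 1: d = 223 ly / 3.26 = 68.40 pc
Star 1: M = m − 5 log₁₀ d + 5 = 7.62 − 5·1.8351 + 5 = 3.445
Star 2: p = 189 mas = 0.189″ → d = 1/p = 5.291 pc
Star 2: M = m − 5 log₁₀ d + 5 = 2.57 − 5·0.7235 + 5 = 3.952
ΔM = M_1 − M_2 = 3.445 − (3.952) = -0.508; smaller M is more luminous → Star 1.
L ratio = 10^(0.4 |ΔM|) = 10^0.203 = 1.596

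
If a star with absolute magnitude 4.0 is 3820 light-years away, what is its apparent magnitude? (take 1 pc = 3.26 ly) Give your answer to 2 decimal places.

m ≈ 14.34

d = 3820 ly / 3.26 = 1172 pc
m = M + 5 log₁₀ d − 5 = 4.0 + 5·3.0688 − 5 = 14.344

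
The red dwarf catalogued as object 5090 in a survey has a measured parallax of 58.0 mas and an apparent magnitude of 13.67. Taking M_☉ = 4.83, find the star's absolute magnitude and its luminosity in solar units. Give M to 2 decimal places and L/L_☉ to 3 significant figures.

d = 1/p = 1000/58.0 mas = 17.24 pc
M = m − 5 log₁₀ d + 5 = 13.67 − 5·1.2366 + 5 = 12.487
M − M_☉ = 12.487 − 4.83 = 7.657
L/L_☉ = 10^(−0.4 × 7.657) = 8.653×10^-4

M ≈ 12.49; L/L_☉ ≈ 8.65×10^-4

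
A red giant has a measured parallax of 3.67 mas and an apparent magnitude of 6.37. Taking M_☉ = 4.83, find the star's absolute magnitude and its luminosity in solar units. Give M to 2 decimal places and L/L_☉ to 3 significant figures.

M ≈ -0.81; L/L_☉ ≈ 180

d = 1/p = 1000/3.67 mas = 272.5 pc
M = m − 5 log₁₀ d + 5 = 6.37 − 5·2.4353 + 5 = -0.807
M − M_☉ = -0.807 − 4.83 = -5.637
L/L_☉ = 10^(−0.4 × -5.637) = 179.7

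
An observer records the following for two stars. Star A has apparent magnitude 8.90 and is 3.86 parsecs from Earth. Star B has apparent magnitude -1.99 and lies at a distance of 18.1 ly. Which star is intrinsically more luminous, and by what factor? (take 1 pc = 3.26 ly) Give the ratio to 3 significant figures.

Star A: M = m − 5 log₁₀ d + 5 = 8.90 − 5·0.5866 + 5 = 10.967
Star B: d = 18.1 ly / 3.26 = 5.552 pc
Star B: M = m − 5 log₁₀ d + 5 = -1.99 − 5·0.7445 + 5 = -0.712
ΔM = M_A − M_B = 10.967 − (-0.712) = 11.679; smaller M is more luminous → Star B.
L ratio = 10^(0.4 |ΔM|) = 10^4.672 = 46960

Star B is more luminous, by a factor of 47000.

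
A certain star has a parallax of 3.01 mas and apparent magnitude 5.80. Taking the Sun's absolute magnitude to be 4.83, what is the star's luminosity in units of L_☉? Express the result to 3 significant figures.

L/L_☉ ≈ 452

d = 1/p = 1000/3.01 mas = 332.2 pc
M = m − 5 log₁₀ d + 5 = 5.80 − 5·2.5214 + 5 = -1.807
M − M_☉ = -1.807 − 4.83 = -6.637
L/L_☉ = 10^(−0.4 × -6.637) = 451.7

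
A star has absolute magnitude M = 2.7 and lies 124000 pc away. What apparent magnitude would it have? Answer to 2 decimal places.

m ≈ 23.17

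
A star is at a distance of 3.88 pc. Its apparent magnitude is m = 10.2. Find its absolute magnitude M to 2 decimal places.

M ≈ 12.26

5 log₁₀(d/10 pc) = 5 log₁₀(3.880) − 5 = -2.056
M = m − 5 log₁₀(d/10) = 10.2 + 2.056 = 12.256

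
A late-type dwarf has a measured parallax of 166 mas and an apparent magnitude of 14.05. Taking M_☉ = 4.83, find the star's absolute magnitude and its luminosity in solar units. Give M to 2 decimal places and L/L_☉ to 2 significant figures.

M ≈ 15.15; L/L_☉ ≈ 7.4×10^-5

d = 1/p = 1000/166 mas = 6.024 pc
M = m − 5 log₁₀ d + 5 = 14.05 − 5·0.7799 + 5 = 15.151
M − M_☉ = 15.151 − 4.83 = 10.321
L/L_☉ = 10^(−0.4 × 10.321) = 7.444×10^-5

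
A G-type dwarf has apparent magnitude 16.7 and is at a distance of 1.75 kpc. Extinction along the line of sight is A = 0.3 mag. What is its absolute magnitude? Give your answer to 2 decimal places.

M ≈ 5.18

d = 1.75 kpc = 1750 pc
5 log₁₀(d/10 pc) = 5 log₁₀(1750) − 5 = 11.215
M = m − 5 log₁₀(d/10) − A = 16.7 − 11.215 − 0.3 = 5.185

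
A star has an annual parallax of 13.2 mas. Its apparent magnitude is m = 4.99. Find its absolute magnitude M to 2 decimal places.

p = 13.2 mas = 0.0132″ → d = 1/p = 75.76 pc
5 log₁₀(d/10 pc) = 5 log₁₀(75.76) − 5 = 4.397
M = m − 5 log₁₀(d/10) = 4.99 − 4.397 = 0.593

M ≈ 0.59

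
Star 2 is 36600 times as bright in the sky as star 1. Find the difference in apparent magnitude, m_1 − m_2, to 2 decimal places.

m_1 − m_2 ≈ 11.41

Pogson: Δm = −2.5 log₁₀(ratio) = −2.5 log₁₀(36600) = −2.5 × 4.5635 = -11.409
Star 2 is brighter so has the smaller magnitude: m_1 − m_2 is positive.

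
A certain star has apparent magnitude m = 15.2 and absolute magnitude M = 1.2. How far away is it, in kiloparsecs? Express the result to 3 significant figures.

d ≈ 6.31 kpc

Distance modulus: m − M = 15.2 − (1.2) = 14.000
m − M = 5 log₁₀ d − 5
log₁₀ d = (m − M)/5 + 1 = 3.8000
d = 10^3.8000 = 6310 pc
= 6.310 kpc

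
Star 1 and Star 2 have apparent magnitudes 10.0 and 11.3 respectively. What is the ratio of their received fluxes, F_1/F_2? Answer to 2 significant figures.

Δm = 10.0 − (11.3) = -1.3
Flux ratio = 10^(−0.4 Δm) = 10^(−0.4 × -1.3) = 10^0.520 = 3.311

F_1/F_2 ≈ 3.3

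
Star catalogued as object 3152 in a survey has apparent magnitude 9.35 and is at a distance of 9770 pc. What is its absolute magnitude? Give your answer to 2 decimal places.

M ≈ -5.60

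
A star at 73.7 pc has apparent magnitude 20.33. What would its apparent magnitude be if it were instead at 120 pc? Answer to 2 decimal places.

m ≈ 21.39

Flux ∝ 1/d², so Δm = 5 log₁₀(d₂/d₁) = 5 log₁₀(120/73.7) = 1.059
m₂ = m₁ + Δm = 20.33 + (1.059) = 21.389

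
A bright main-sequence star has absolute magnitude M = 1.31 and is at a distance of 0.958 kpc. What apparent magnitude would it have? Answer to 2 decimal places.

m ≈ 11.22

d = 0.958 kpc = 958.0 pc
m = M + 5 log₁₀ d − 5 = 1.31 + 5·2.9814 − 5 = 11.217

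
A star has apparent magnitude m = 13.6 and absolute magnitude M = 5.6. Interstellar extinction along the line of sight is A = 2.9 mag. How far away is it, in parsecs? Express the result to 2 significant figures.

d ≈ 100 pc

m − M = 5 log₁₀(d/10 pc) + A  ⇒  13.6 − (5.6) − 2.9 = 5 log₁₀(d/10)
5.100 = 5 log₁₀(d/10)
log₁₀ d = (m − M − A)/5 + 1 = 2.0200
d = 10^2.0200 = 104.7 pc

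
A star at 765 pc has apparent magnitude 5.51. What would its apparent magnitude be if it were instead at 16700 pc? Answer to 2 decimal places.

Flux ∝ 1/d², so Δm = 5 log₁₀(d₂/d₁) = 5 log₁₀(16700/765) = 6.695
m₂ = m₁ + Δm = 5.51 + (6.695) = 12.205

m ≈ 12.21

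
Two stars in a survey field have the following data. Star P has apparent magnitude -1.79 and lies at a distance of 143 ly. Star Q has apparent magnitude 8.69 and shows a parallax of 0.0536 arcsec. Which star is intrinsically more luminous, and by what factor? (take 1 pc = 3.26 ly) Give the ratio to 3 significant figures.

Star P is more luminous, by a factor of 86000.

Star P: d = 143 ly / 3.26 = 43.87 pc
Star P: M = m − 5 log₁₀ d + 5 = -1.79 − 5·1.6421 + 5 = -5.001
Star Q: d = 1/p = 1/0.0536″ = 18.66 pc
Star Q: M = m − 5 log₁₀ d + 5 = 8.69 − 5·1.2708 + 5 = 7.336
ΔM = M_P − M_Q = -5.001 − (7.336) = -12.336; smaller M is more luminous → Star P.
L ratio = 10^(0.4 |ΔM|) = 10^4.935 = 86010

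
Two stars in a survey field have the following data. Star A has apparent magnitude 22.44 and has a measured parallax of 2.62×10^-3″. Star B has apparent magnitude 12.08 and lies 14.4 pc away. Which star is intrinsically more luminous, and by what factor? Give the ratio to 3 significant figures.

Star B is more luminous, by a factor of 19.8.

Star A: d = 1/p = 1/2.62×10^-3″ = 381.7 pc
Star A: M = m − 5 log₁₀ d + 5 = 22.44 − 5·2.5817 + 5 = 14.532
Star B: M = m − 5 log₁₀ d + 5 = 12.08 − 5·1.1584 + 5 = 11.288
ΔM = M_A − M_B = 14.532 − (11.288) = 3.243; smaller M is more luminous → Star B.
L ratio = 10^(0.4 |ΔM|) = 10^1.297 = 19.83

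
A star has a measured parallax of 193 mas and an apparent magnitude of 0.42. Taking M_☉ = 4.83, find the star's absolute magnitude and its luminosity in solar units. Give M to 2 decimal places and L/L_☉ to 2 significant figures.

M ≈ 1.85; L/L_☉ ≈ 16

d = 1/p = 1000/193 mas = 5.181 pc
M = m − 5 log₁₀ d + 5 = 0.42 − 5·0.7144 + 5 = 1.848
M − M_☉ = 1.848 − 4.83 = -2.982
L/L_☉ = 10^(−0.4 × -2.982) = 15.59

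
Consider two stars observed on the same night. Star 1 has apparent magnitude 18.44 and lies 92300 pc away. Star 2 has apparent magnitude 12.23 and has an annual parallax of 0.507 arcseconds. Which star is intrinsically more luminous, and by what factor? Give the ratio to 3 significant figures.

Star 1 is more luminous, by a factor of 7.18×10^6.

Star 1: M = m − 5 log₁₀ d + 5 = 18.44 − 5·4.9652 + 5 = -1.386
Star 2: d = 1/p = 1/0.507″ = 1.972 pc
Star 2: M = m − 5 log₁₀ d + 5 = 12.23 − 5·0.2950 + 5 = 15.755
ΔM = M_1 − M_2 = -1.386 − (15.755) = -17.141; smaller M is more luminous → Star 1.
L ratio = 10^(0.4 |ΔM|) = 10^6.856 = 7.185×10^6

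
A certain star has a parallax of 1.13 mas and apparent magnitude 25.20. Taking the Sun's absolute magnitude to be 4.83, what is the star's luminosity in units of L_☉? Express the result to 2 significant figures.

d = 1/p = 1000/1.13 mas = 885.0 pc
M = m − 5 log₁₀ d + 5 = 25.20 − 5·2.9469 + 5 = 15.465
M − M_☉ = 15.465 − 4.83 = 10.635
L/L_☉ = 10^(−0.4 × 10.635) = 5.570×10^-5

L/L_☉ ≈ 5.6×10^-5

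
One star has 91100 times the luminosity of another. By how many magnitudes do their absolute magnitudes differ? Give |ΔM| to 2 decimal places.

|ΔM| ≈ 12.40

Pogson: ΔM = −2.5 log₁₀(ratio) = −2.5 log₁₀(91100) = −2.5 × 4.9595 = -12.399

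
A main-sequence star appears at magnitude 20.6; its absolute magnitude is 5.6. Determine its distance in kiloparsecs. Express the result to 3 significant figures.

d ≈ 10.0 kpc

μ = m − M = 15.000
m − M = 5 log₁₀ d − 5
log₁₀ d = (m − M)/5 + 1 = 4.0000
d = 10^4.0000 = 10000 pc
= 10.00 kpc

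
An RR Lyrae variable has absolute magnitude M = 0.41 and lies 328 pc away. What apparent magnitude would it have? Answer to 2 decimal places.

m = M + 5 log₁₀ d − 5 = 0.41 + 5·2.5159 − 5 = 7.989

m ≈ 7.99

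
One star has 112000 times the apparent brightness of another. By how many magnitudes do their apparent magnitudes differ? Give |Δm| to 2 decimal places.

|Δm| ≈ 12.62

Pogson: Δm = −2.5 log₁₀(ratio) = −2.5 log₁₀(112000) = −2.5 × 5.0492 = -12.623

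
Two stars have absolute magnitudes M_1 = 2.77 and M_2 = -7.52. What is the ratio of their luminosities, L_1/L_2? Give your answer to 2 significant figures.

ΔM = M_1 − M_2 = 10.29
L_1/L_2 = 10^(−0.4 ΔM) = 10^-4.116 = 7.656×10^-5

L_1/L_2 ≈ 7.7×10^-5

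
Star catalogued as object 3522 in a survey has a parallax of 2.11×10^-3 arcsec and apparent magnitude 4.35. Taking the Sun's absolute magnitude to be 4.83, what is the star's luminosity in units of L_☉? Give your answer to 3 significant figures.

d = 1/p = 1/2.11×10^-3″ = 473.9 pc
M = m − 5 log₁₀ d + 5 = 4.35 − 5·2.6757 + 5 = -4.029
M − M_☉ = -4.029 − 4.83 = -8.859
L/L_☉ = 10^(−0.4 × -8.859) = 3495

L/L_☉ ≈ 3490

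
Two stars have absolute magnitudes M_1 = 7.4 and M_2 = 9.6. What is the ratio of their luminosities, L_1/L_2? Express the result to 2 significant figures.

ΔM = M_1 − M_2 = -2.2
L_1/L_2 = 10^(−0.4 ΔM) = 10^0.880 = 7.586

L_1/L_2 ≈ 7.6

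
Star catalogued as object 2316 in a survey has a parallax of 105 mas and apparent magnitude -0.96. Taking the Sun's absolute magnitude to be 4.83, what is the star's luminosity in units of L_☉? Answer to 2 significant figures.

d = 1/p = 1000/105 mas = 9.524 pc
M = m − 5 log₁₀ d + 5 = -0.96 − 5·0.9788 + 5 = -0.854
M − M_☉ = -0.854 − 4.83 = -5.684
L/L_☉ = 10^(−0.4 × -5.684) = 187.8

L/L_☉ ≈ 190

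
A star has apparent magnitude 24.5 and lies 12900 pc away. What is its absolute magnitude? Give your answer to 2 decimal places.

M ≈ 8.95

5 log₁₀(d/10 pc) = 5 log₁₀(12900) − 5 = 15.553
M = m − 5 log₁₀(d/10) = 24.5 − 15.553 = 8.947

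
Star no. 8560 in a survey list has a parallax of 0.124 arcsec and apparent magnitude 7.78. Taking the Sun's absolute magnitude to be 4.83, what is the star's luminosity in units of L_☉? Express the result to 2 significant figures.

d = 1/p = 1/0.124″ = 8.065 pc
M = m − 5 log₁₀ d + 5 = 7.78 − 5·0.9066 + 5 = 8.247
M − M_☉ = 8.247 − 4.83 = 3.417
L/L_☉ = 10^(−0.4 × 3.417) = 0.04297

L/L_☉ ≈ 0.043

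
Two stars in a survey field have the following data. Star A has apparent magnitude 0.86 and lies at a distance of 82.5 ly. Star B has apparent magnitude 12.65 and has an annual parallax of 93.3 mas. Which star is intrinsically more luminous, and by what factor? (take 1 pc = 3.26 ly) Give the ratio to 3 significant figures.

Star A: d = 82.5 ly / 3.26 = 25.31 pc
Star A: M = m − 5 log₁₀ d + 5 = 0.86 − 5·1.4032 + 5 = -1.156
Star B: p = 93.3 mas = 0.0933″ → d = 1/p = 10.72 pc
Star B: M = m − 5 log₁₀ d + 5 = 12.65 − 5·1.0301 + 5 = 12.499
ΔM = M_A − M_B = -1.156 − (12.499) = -13.656; smaller M is more luminous → Star A.
L ratio = 10^(0.4 |ΔM|) = 10^5.462 = 289900

Star A is more luminous, by a factor of 290000.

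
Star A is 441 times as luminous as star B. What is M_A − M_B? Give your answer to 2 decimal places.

Pogson: ΔM = −2.5 log₁₀(ratio) = −2.5 log₁₀(441) = −2.5 × 2.6444 = -6.611
Star A is brighter, so it has the smaller magnitude: the difference is negative.

M_A − M_B ≈ -6.61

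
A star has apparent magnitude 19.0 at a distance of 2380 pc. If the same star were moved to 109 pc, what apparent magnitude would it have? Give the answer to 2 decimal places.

Flux ∝ 1/d², so Δm = 5 log₁₀(d₂/d₁) = 5 log₁₀(109/2380) = -6.696
m₂ = m₁ + Δm = 19.0 + (-6.696) = 12.304

m ≈ 12.30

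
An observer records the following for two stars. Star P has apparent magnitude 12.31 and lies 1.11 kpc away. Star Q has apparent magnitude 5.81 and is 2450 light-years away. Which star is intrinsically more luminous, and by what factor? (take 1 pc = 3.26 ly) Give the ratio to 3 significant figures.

Star Q is more luminous, by a factor of 182.

Star P: d = 1.11 kpc = 1110 pc
Star P: M = m − 5 log₁₀ d + 5 = 12.31 − 5·3.0453 + 5 = 2.083
Star Q: d = 2450 ly / 3.26 = 751.5 pc
Star Q: M = m − 5 log₁₀ d + 5 = 5.81 − 5·2.8759 + 5 = -3.570
ΔM = M_P − M_Q = 2.083 − (-3.570) = 5.653; smaller M is more luminous → Star Q.
L ratio = 10^(0.4 |ΔM|) = 10^2.261 = 182.5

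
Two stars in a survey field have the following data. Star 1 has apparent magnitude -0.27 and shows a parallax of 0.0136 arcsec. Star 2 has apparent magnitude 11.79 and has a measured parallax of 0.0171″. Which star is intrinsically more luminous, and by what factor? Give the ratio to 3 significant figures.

Star 1 is more luminous, by a factor of 105000.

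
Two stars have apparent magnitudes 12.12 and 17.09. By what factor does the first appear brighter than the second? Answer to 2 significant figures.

97

Magnitude difference = -4.97
Flux ratio = 10^(−0.4 Δm) = 10^(−0.4 × -4.97) = 10^1.988 = 97.27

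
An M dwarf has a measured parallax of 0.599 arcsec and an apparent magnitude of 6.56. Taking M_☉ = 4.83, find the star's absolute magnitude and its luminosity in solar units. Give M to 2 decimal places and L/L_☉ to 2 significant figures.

M ≈ 10.45; L/L_☉ ≈ 5.7×10^-3

d = 1/p = 1/0.599″ = 1.669 pc
M = m − 5 log₁₀ d + 5 = 6.56 − 5·0.2226 + 5 = 10.447
M − M_☉ = 10.447 − 4.83 = 5.617
L/L_☉ = 10^(−0.4 × 5.617) = 5.664×10^-3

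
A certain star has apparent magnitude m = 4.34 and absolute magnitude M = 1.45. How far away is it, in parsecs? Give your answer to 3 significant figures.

μ = m − M = 2.890
m − M = 5 log₁₀ d − 5
log₁₀ d = (m − M)/5 + 1 = 1.5780
d = 10^1.5780 = 37.84 pc

d ≈ 37.8 pc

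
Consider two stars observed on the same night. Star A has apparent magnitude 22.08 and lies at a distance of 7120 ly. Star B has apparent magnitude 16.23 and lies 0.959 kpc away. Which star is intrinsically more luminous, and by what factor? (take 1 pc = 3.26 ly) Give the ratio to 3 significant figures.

Star B is more luminous, by a factor of 42.2.

Star A: d = 7120 ly / 3.26 = 2184 pc
Star A: M = m − 5 log₁₀ d + 5 = 22.08 − 5·3.3393 + 5 = 10.384
Star B: d = 0.959 kpc = 959.0 pc
Star B: M = m − 5 log₁₀ d + 5 = 16.23 − 5·2.9818 + 5 = 6.321
ΔM = M_A − M_B = 10.384 − (6.321) = 4.063; smaller M is more luminous → Star B.
L ratio = 10^(0.4 |ΔM|) = 10^1.625 = 42.18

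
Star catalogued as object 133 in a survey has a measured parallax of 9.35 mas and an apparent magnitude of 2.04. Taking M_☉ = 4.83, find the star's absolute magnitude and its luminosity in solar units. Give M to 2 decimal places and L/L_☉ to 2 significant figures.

M ≈ -3.11; L/L_☉ ≈ 1500

d = 1/p = 1000/9.35 mas = 107.0 pc
M = m − 5 log₁₀ d + 5 = 2.04 − 5·2.0292 + 5 = -3.106
M − M_☉ = -3.106 − 4.83 = -7.936
L/L_☉ = 10^(−0.4 × -7.936) = 1494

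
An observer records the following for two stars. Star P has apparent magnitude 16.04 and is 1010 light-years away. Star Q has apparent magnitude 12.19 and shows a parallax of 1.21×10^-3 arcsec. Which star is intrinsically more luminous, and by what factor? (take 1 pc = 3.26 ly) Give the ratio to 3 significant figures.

Star Q is more luminous, by a factor of 247.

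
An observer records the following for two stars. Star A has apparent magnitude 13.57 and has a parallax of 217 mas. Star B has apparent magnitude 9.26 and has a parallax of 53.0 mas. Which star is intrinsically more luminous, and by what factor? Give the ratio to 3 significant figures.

Star B is more luminous, by a factor of 888.

Star A: p = 217 mas = 0.217″ → d = 1/p = 4.608 pc
Star A: M = m − 5 log₁₀ d + 5 = 13.57 − 5·0.6635 + 5 = 15.252
Star B: p = 53.0 mas = 0.0530″ → d = 1/p = 18.87 pc
Star B: M = m − 5 log₁₀ d + 5 = 9.26 − 5·1.2757 + 5 = 7.881
ΔM = M_A − M_B = 15.252 − (7.881) = 7.371; smaller M is more luminous → Star B.
L ratio = 10^(0.4 |ΔM|) = 10^2.948 = 887.9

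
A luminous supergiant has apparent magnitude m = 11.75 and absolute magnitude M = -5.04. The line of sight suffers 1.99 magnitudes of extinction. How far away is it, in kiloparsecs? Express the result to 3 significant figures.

d ≈ 9.12 kpc

m − M = 5 log₁₀(d/10 pc) + A  ⇒  11.75 − (-5.04) − 1.99 = 5 log₁₀(d/10)
14.800 = 5 log₁₀(d/10)
log₁₀ d = (m − M − A)/5 + 1 = 3.9600
d = 10^3.9600 = 9120 pc
= 9.120 kpc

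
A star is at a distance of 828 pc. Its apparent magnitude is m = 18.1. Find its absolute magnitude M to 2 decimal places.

5 log₁₀(d/10 pc) = 5 log₁₀(828.0) − 5 = 9.590
M = m − 5 log₁₀(d/10) = 18.1 − 9.590 = 8.510

M ≈ 8.51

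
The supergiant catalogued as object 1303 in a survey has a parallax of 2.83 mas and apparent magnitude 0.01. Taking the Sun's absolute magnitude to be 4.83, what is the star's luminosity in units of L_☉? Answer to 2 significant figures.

L/L_☉ ≈ 110000

d = 1/p = 1000/2.83 mas = 353.4 pc
M = m − 5 log₁₀ d + 5 = 0.01 − 5·2.5482 + 5 = -7.731
M − M_☉ = -7.731 − 4.83 = -12.561
L/L_☉ = 10^(−0.4 × -12.561) = 105800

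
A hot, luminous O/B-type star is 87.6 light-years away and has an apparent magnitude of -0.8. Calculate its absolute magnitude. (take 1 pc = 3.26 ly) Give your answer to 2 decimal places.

M ≈ -2.95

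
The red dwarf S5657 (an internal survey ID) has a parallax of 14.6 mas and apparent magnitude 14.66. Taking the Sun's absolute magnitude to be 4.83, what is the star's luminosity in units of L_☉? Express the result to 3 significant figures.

d = 1/p = 1000/14.6 mas = 68.49 pc
M = m − 5 log₁₀ d + 5 = 14.66 − 5·1.8356 + 5 = 10.482
M − M_☉ = 10.482 − 4.83 = 5.652
L/L_☉ = 10^(−0.4 × 5.652) = 5.486×10^-3

L/L_☉ ≈ 5.49×10^-3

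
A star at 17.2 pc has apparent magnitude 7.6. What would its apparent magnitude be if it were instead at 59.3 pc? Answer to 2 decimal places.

m ≈ 10.29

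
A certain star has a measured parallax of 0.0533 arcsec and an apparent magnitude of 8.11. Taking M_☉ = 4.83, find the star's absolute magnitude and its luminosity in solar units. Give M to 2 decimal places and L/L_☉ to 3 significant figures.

d = 1/p = 1/0.0533″ = 18.76 pc
M = m − 5 log₁₀ d + 5 = 8.11 − 5·1.2733 + 5 = 6.744
M − M_☉ = 6.744 − 4.83 = 1.914
L/L_☉ = 10^(−0.4 × 1.914) = 0.1716

M ≈ 6.74; L/L_☉ ≈ 0.172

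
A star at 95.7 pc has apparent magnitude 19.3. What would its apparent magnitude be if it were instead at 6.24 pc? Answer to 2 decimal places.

m ≈ 13.37

Flux ∝ 1/d², so Δm = 5 log₁₀(d₂/d₁) = 5 log₁₀(6.24/95.7) = -5.929
m₂ = m₁ + Δm = 19.3 + (-5.929) = 13.371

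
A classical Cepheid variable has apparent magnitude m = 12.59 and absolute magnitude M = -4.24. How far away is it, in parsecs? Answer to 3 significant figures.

d ≈ 23200 pc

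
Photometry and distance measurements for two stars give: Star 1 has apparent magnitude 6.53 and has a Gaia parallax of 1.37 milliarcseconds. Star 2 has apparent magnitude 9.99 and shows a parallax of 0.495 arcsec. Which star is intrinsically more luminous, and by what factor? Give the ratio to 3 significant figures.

Star 1: p = 1.37 mas = 1.37×10^-3″ → d = 1/p = 729.9 pc
Star 1: M = m − 5 log₁₀ d + 5 = 6.53 − 5·2.8633 + 5 = -2.786
Star 2: d = 1/p = 1/0.495″ = 2.020 pc
Star 2: M = m − 5 log₁₀ d + 5 = 9.99 − 5·0.3054 + 5 = 13.463
ΔM = M_1 − M_2 = -2.786 − (13.463) = -16.249; smaller M is more luminous → Star 1.
L ratio = 10^(0.4 |ΔM|) = 10^6.500 = 3.161×10^6

Star 1 is more luminous, by a factor of 3.16×10^6.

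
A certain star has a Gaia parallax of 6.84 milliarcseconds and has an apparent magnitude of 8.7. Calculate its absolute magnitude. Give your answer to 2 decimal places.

M ≈ 2.88

p = 6.84 mas = 6.84×10^-3″ → d = 1/p = 146.2 pc
5 log₁₀(d/10 pc) = 5 log₁₀(146.2) − 5 = 5.825
M = m − 5 log₁₀(d/10) = 8.7 − 5.825 = 2.875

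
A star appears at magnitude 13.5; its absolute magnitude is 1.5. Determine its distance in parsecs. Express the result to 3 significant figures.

Distance modulus: m − M = 13.5 − (1.5) = 12.000
m − M = 5 log₁₀ d − 5
log₁₀ d = (m − M)/5 + 1 = 3.4000
d = 10^3.4000 = 2512 pc

d ≈ 2510 pc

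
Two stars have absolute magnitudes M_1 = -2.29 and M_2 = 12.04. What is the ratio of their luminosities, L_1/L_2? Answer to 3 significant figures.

ΔM = M_1 − M_2 = -14.33
L_1/L_2 = 10^(−0.4 ΔM) = 10^5.732 = 539500

L_1/L_2 ≈ 540000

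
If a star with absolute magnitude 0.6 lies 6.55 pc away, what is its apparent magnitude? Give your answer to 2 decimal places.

m ≈ -0.32

m = M + 5 log₁₀ d − 5 = 0.6 + 5·0.8162 − 5 = -0.319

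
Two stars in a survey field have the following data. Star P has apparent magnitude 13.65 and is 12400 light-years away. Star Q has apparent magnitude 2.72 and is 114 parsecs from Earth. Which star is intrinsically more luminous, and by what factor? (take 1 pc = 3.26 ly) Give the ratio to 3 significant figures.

Star Q is more luminous, by a factor of 21.2.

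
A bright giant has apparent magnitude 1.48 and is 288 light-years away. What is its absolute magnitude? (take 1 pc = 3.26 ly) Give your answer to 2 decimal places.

M ≈ -3.25

d = 288 ly / 3.26 = 88.34 pc
5 log₁₀(d/10 pc) = 5 log₁₀(88.34) − 5 = 4.731
M = m − 5 log₁₀(d/10) = 1.48 − 4.731 = -3.251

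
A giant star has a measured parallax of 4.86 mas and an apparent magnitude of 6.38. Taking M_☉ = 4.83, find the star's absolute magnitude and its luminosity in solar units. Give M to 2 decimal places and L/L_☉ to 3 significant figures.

M ≈ -0.19; L/L_☉ ≈ 102

d = 1/p = 1000/4.86 mas = 205.8 pc
M = m − 5 log₁₀ d + 5 = 6.38 − 5·2.3134 + 5 = -0.187
M − M_☉ = -0.187 − 4.83 = -5.017
L/L_☉ = 10^(−0.4 × -5.017) = 101.6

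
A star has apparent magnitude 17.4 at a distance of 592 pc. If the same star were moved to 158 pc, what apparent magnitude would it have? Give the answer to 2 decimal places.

m ≈ 14.53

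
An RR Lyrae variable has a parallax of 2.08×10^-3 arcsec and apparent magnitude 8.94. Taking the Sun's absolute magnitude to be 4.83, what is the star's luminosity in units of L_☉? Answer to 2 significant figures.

L/L_☉ ≈ 52

d = 1/p = 1/2.08×10^-3″ = 480.8 pc
M = m − 5 log₁₀ d + 5 = 8.94 − 5·2.6819 + 5 = 0.530
M − M_☉ = 0.530 − 4.83 = -4.300
L/L_☉ = 10^(−0.4 × -4.300) = 52.47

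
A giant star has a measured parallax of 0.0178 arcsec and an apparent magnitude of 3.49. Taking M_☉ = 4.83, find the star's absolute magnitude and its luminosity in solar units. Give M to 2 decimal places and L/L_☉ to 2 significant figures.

d = 1/p = 1/0.0178″ = 56.18 pc
M = m − 5 log₁₀ d + 5 = 3.49 − 5·1.7496 + 5 = -0.258
M − M_☉ = -0.258 − 4.83 = -5.088
L/L_☉ = 10^(−0.4 × -5.088) = 108.4

M ≈ -0.26; L/L_☉ ≈ 110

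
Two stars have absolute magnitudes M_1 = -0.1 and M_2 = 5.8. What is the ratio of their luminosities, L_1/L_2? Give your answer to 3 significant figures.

L_1/L_2 ≈ 229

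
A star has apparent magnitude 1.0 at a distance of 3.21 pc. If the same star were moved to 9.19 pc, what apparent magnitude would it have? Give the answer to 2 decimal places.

m ≈ 3.28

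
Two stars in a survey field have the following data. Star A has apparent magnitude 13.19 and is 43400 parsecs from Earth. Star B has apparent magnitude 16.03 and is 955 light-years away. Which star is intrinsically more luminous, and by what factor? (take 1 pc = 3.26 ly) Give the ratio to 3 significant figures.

Star A: M = m − 5 log₁₀ d + 5 = 13.19 − 5·4.6375 + 5 = -4.997
Star B: d = 955 ly / 3.26 = 292.9 pc
Star B: M = m − 5 log₁₀ d + 5 = 16.03 − 5·2.4668 + 5 = 8.696
ΔM = M_A − M_B = -4.997 − (8.696) = -13.694; smaller M is more luminous → Star A.
L ratio = 10^(0.4 |ΔM|) = 10^5.477 = 300200

Star A is more luminous, by a factor of 300000.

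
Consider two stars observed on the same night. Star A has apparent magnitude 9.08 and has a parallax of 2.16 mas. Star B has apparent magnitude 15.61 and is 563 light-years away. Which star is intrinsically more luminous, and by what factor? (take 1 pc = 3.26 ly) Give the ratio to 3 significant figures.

Star A: p = 2.16 mas = 2.16×10^-3″ → d = 1/p = 463.0 pc
Star A: M = m − 5 log₁₀ d + 5 = 9.08 − 5·2.6655 + 5 = 0.752
Star B: d = 563 ly / 3.26 = 172.7 pc
Star B: M = m − 5 log₁₀ d + 5 = 15.61 − 5·2.2373 + 5 = 9.424
ΔM = M_A − M_B = 0.752 − (9.424) = -8.671; smaller M is more luminous → Star A.
L ratio = 10^(0.4 |ΔM|) = 10^3.469 = 2941

Star A is more luminous, by a factor of 2940.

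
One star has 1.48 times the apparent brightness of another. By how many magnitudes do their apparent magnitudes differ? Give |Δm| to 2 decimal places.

Pogson: Δm = −2.5 log₁₀(ratio) = −2.5 log₁₀(1.48) = −2.5 × 0.1703 = -0.426

|Δm| ≈ 0.43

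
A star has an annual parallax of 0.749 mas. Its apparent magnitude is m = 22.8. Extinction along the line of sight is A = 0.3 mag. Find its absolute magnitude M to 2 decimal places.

M ≈ 11.87

p = 0.749 mas = 7.49×10^-4″ → d = 1/p = 1335 pc
5 log₁₀(d/10 pc) = 5 log₁₀(1335) − 5 = 10.628
M = m − 5 log₁₀(d/10) − A = 22.8 − 10.628 − 0.3 = 11.872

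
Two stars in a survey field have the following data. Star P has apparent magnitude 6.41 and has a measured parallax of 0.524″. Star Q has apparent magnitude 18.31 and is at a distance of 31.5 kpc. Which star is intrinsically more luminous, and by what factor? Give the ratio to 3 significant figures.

Star P: d = 1/p = 1/0.524″ = 1.908 pc
Star P: M = m − 5 log₁₀ d + 5 = 6.41 − 5·0.2807 + 5 = 10.007
Star Q: d = 31.5 kpc = 31500 pc
Star Q: M = m − 5 log₁₀ d + 5 = 18.31 − 5·4.4983 + 5 = 0.818
ΔM = M_P − M_Q = 10.007 − (0.818) = 9.188; smaller M is more luminous → Star Q.
L ratio = 10^(0.4 |ΔM|) = 10^3.675 = 4735

Star Q is more luminous, by a factor of 4730.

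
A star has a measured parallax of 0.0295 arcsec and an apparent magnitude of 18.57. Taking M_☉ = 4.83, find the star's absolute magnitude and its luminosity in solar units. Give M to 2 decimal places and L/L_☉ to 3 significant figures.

M ≈ 15.92; L/L_☉ ≈ 3.67×10^-5

d = 1/p = 1/0.0295″ = 33.90 pc
M = m − 5 log₁₀ d + 5 = 18.57 − 5·1.5302 + 5 = 15.919
M − M_☉ = 15.919 − 4.83 = 11.089
L/L_☉ = 10^(−0.4 × 11.089) = 3.667×10^-5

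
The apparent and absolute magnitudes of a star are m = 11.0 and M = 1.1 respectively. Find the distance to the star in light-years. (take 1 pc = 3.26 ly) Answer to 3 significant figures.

d ≈ 3110 ly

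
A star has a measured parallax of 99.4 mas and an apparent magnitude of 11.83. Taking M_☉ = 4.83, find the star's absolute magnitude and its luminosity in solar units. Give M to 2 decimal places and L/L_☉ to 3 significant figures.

M ≈ 11.82; L/L_☉ ≈ 1.60×10^-3

d = 1/p = 1000/99.4 mas = 10.06 pc
M = m − 5 log₁₀ d + 5 = 11.83 − 5·1.0026 + 5 = 11.817
M − M_☉ = 11.817 − 4.83 = 6.987
L/L_☉ = 10^(−0.4 × 6.987) = 1.604×10^-3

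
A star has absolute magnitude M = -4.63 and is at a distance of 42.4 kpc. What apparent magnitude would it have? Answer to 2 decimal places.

d = 42.4 kpc = 42400 pc
m = M + 5 log₁₀ d − 5 = -4.63 + 5·4.6274 − 5 = 13.507

m ≈ 13.51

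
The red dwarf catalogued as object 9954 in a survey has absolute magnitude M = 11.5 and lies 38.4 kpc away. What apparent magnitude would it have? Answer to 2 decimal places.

m ≈ 29.42

d = 38.4 kpc = 38400 pc
m = M + 5 log₁₀ d − 5 = 11.5 + 5·4.5843 − 5 = 29.422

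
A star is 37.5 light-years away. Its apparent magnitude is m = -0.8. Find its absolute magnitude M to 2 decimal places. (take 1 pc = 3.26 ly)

d = 37.5 ly / 3.26 = 11.50 pc
5 log₁₀(d/10 pc) = 5 log₁₀(11.50) − 5 = 0.304
M = m − 5 log₁₀(d/10) = -0.8 − 0.304 = -1.104

M ≈ -1.10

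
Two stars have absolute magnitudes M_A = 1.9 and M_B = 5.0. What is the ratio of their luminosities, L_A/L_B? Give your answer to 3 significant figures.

L_A/L_B ≈ 17.4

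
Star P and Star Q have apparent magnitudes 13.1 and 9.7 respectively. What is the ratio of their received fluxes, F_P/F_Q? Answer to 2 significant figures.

F_P/F_Q ≈ 0.044

Magnitude difference = 3.4
Flux ratio = 10^(−0.4 Δm) = 10^(−0.4 × 3.4) = 10^-1.360 = 0.04365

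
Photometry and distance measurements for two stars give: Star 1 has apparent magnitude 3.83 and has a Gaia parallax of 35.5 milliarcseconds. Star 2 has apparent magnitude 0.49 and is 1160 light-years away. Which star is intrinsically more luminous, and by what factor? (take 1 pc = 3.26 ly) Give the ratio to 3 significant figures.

Star 2 is more luminous, by a factor of 3460.

Star 1: p = 35.5 mas = 0.0355″ → d = 1/p = 28.17 pc
Star 1: M = m − 5 log₁₀ d + 5 = 3.83 − 5·1.4498 + 5 = 1.581
Star 2: d = 1160 ly / 3.26 = 355.8 pc
Star 2: M = m − 5 log₁₀ d + 5 = 0.49 − 5·2.5512 + 5 = -7.266
ΔM = M_1 − M_2 = 1.581 − (-7.266) = 8.847; smaller M is more luminous → Star 2.
L ratio = 10^(0.4 |ΔM|) = 10^3.539 = 3459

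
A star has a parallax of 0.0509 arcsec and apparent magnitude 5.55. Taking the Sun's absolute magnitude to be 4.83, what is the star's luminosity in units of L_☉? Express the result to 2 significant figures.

d = 1/p = 1/0.0509″ = 19.65 pc
M = m − 5 log₁₀ d + 5 = 5.55 − 5·1.2933 + 5 = 4.084
M − M_☉ = 4.084 − 4.83 = -0.746
L/L_☉ = 10^(−0.4 × -0.746) = 1.989

L/L_☉ ≈ 2.0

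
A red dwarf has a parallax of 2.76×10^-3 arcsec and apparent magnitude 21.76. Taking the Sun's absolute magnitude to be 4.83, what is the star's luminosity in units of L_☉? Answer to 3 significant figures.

d = 1/p = 1/2.76×10^-3″ = 362.3 pc
M = m − 5 log₁₀ d + 5 = 21.76 − 5·2.5591 + 5 = 13.965
M − M_☉ = 13.965 − 4.83 = 9.135
L/L_☉ = 10^(−0.4 × 9.135) = 2.219×10^-4

L/L_☉ ≈ 2.22×10^-4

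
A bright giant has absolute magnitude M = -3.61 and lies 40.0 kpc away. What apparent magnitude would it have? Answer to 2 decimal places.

d = 40.0 kpc = 40000 pc
m = M + 5 log₁₀ d − 5 = -3.61 + 5·4.6021 − 5 = 14.400

m ≈ 14.40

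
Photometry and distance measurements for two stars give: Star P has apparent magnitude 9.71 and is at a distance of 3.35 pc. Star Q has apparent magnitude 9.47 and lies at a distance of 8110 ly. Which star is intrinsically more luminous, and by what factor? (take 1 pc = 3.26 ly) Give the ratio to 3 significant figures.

Star P: M = m − 5 log₁₀ d + 5 = 9.71 − 5·0.5250 + 5 = 12.085
Star Q: d = 8110 ly / 3.26 = 2488 pc
Star Q: M = m − 5 log₁₀ d + 5 = 9.47 − 5·3.3958 + 5 = -2.509
ΔM = M_P − M_Q = 12.085 − (-2.509) = 14.594; smaller M is more luminous → Star Q.
L ratio = 10^(0.4 |ΔM|) = 10^5.838 = 687900

Star Q is more luminous, by a factor of 688000.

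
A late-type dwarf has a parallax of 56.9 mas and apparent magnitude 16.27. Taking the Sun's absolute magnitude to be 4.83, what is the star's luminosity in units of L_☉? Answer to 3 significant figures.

L/L_☉ ≈ 8.20×10^-5

d = 1/p = 1000/56.9 mas = 17.57 pc
M = m − 5 log₁₀ d + 5 = 16.27 − 5·1.2449 + 5 = 15.046
M − M_☉ = 15.046 − 4.83 = 10.216
L/L_☉ = 10^(−0.4 × 10.216) = 8.199×10^-5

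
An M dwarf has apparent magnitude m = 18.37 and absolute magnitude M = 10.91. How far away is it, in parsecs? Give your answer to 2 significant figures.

d ≈ 310 pc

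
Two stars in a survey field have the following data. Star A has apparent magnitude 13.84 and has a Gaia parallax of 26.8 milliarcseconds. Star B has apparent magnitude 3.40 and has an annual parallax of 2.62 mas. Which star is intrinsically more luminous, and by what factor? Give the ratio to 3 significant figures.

Star A: p = 26.8 mas = 0.0268″ → d = 1/p = 37.31 pc
Star A: M = m − 5 log₁₀ d + 5 = 13.84 − 5·1.5719 + 5 = 10.981
Star B: p = 2.62 mas = 2.62×10^-3″ → d = 1/p = 381.7 pc
Star B: M = m − 5 log₁₀ d + 5 = 3.40 − 5·2.5817 + 5 = -4.508
ΔM = M_A − M_B = 10.981 − (-4.508) = 15.489; smaller M is more luminous → Star B.
L ratio = 10^(0.4 |ΔM|) = 10^6.196 = 1.569×10^6

Star B is more luminous, by a factor of 1.57×10^6.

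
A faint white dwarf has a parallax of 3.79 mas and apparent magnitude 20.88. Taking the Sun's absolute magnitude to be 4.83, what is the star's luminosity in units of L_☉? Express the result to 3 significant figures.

d = 1/p = 1000/3.79 mas = 263.9 pc
M = m − 5 log₁₀ d + 5 = 20.88 − 5·2.4214 + 5 = 13.773
M − M_☉ = 13.773 − 4.83 = 8.943
L/L_☉ = 10^(−0.4 × 8.943) = 2.647×10^-4

L/L_☉ ≈ 2.65×10^-4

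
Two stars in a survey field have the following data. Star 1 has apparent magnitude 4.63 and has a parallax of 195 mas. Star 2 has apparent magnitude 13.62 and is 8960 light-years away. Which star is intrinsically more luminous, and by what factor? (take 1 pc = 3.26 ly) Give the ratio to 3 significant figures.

Star 2 is more luminous, by a factor of 72.8.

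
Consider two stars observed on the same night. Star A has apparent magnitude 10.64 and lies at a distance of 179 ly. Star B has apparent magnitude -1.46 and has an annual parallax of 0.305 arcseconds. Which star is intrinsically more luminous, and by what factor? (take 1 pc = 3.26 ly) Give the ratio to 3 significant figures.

Star B is more luminous, by a factor of 247.

Star A: d = 179 ly / 3.26 = 54.91 pc
Star A: M = m − 5 log₁₀ d + 5 = 10.64 − 5·1.7396 + 5 = 6.942
Star B: d = 1/p = 1/0.305″ = 3.279 pc
Star B: M = m − 5 log₁₀ d + 5 = -1.46 − 5·0.5157 + 5 = 0.961
ΔM = M_A − M_B = 6.942 − (0.961) = 5.980; smaller M is more luminous → Star B.
L ratio = 10^(0.4 |ΔM|) = 10^2.392 = 246.7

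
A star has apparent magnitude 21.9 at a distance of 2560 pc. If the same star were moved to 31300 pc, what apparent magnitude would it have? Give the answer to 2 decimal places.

Flux ∝ 1/d², so Δm = 5 log₁₀(d₂/d₁) = 5 log₁₀(31300/2560) = 5.437
m₂ = m₁ + Δm = 21.9 + (5.437) = 27.337

m ≈ 27.34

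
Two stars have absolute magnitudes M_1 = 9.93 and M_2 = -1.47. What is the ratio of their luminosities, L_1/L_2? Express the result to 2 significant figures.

L_1/L_2 ≈ 2.8×10^-5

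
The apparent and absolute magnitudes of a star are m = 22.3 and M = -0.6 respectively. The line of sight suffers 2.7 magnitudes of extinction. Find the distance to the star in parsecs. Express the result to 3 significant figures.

m − M = 5 log₁₀(d/10 pc) + A  ⇒  22.3 − (-0.6) − 2.7 = 5 log₁₀(d/10)
20.200 = 5 log₁₀(d/10)
log₁₀ d = (m − M − A)/5 + 1 = 5.0400
d = 10^5.0400 = 109600 pc

d ≈ 110000 pc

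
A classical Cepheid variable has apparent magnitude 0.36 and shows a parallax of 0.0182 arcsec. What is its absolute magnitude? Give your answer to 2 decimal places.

M ≈ -3.34

d = 1/p = 1/0.0182″ = 54.95 pc
5 log₁₀(d/10 pc) = 5 log₁₀(54.95) − 5 = 3.700
M = m − 5 log₁₀(d/10) = 0.36 − 3.700 = -3.340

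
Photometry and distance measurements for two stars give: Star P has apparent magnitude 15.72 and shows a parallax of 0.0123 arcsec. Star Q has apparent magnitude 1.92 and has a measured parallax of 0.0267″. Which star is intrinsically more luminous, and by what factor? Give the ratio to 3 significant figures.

Star Q is more luminous, by a factor of 70300.

Star P: d = 1/p = 1/0.0123″ = 81.30 pc
Star P: M = m − 5 log₁₀ d + 5 = 15.72 − 5·1.9101 + 5 = 11.170
Star Q: d = 1/p = 1/0.0267″ = 37.45 pc
Star Q: M = m − 5 log₁₀ d + 5 = 1.92 − 5·1.5735 + 5 = -0.947
ΔM = M_P − M_Q = 11.170 − (-0.947) = 12.117; smaller M is more luminous → Star Q.
L ratio = 10^(0.4 |ΔM|) = 10^4.847 = 70270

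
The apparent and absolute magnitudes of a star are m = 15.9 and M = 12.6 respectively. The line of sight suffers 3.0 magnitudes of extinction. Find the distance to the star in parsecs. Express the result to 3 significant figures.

d ≈ 11.5 pc

m − M = 5 log₁₀(d/10 pc) + A  ⇒  15.9 − (12.6) − 3.0 = 5 log₁₀(d/10)
0.300 = 5 log₁₀(d/10)
log₁₀ d = (m − M − A)/5 + 1 = 1.0600
d = 10^1.0600 = 11.48 pc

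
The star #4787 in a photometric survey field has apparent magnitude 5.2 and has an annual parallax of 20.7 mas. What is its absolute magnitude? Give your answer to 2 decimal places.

p = 20.7 mas = 0.0207″ → d = 1/p = 48.31 pc
5 log₁₀(d/10 pc) = 5 log₁₀(48.31) − 5 = 3.420
M = m − 5 log₁₀(d/10) = 5.2 − 3.420 = 1.780

M ≈ 1.78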